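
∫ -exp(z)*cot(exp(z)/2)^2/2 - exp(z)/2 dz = cot(exp(z)/2) + C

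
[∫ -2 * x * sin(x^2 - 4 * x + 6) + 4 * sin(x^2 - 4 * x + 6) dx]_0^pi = cos(6 + pi^2) - cos(6)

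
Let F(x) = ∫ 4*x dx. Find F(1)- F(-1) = 0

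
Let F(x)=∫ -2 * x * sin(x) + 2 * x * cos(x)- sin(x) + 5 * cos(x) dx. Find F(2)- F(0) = -3 + 7*cos(2) + 7*sin(2)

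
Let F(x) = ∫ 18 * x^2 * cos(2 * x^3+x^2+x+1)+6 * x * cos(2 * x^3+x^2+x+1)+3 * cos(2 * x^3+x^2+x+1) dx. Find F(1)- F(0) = 3*sin(5) - 3*sin(1)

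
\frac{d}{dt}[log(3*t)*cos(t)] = (-t*log(t)*sin(t) - t*log(3)*sin(t) + cos(t))/t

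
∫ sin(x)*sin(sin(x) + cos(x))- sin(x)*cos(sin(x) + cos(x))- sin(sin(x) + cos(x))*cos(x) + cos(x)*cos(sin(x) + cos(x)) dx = sqrt(2)*sin(sqrt(2)*sin(x + pi/4) + pi/4) + C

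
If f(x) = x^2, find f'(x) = 2*x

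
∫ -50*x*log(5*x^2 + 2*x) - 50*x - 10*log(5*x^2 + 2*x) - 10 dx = -5*x*(5*x + 2)*log(x*(5*x + 2)) + C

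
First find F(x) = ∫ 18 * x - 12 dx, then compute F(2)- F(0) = 12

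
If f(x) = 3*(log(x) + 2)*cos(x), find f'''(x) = (3*x^3*log(x)*sin(x) + 6*x^3*sin(x) - 9*x^2*cos(x) + 9*x*sin(x) + 6*cos(x))/x^3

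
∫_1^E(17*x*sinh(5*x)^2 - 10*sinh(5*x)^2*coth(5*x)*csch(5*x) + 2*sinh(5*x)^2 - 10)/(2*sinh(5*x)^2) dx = -21/4 - coth(5) - csch(5) + csch(5*E) + coth(5*E) + E + 17*exp(2)/4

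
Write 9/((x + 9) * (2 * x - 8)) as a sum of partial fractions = -9/(26*(x + 9)) + 9/(26*(x - 4))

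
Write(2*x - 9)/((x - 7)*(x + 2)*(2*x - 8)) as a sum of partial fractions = -13/(108*(x + 2)) + 1/(36*(x - 4)) + 5/(54*(x - 7))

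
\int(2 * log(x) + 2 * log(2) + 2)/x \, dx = (log(2*x) + 1)^2 + C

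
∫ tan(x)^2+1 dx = tan(x) + C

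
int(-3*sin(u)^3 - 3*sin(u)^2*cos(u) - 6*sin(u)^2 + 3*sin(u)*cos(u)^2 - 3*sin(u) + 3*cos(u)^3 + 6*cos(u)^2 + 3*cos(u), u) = (sqrt(2)*sin(u + pi/4) + 1)^3 + C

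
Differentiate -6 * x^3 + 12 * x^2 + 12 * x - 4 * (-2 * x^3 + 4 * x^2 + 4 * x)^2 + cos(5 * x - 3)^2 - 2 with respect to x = -96*x^5 + 320*x^4 - 402*x^2 - 104*x - 5*sin(10*x - 6) + 12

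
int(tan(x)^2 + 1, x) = tan(x) + C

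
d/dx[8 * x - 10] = 8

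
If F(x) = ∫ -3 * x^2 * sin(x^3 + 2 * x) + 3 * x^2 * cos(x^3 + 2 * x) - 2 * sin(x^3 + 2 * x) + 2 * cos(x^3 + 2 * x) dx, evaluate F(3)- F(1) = -sin(3) + cos(33) - cos(3) + sin(33)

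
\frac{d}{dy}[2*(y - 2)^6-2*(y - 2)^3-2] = 12*y^5 - 120*y^4 + 480*y^3 - 966*y^2 + 984*y - 408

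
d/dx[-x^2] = -2*x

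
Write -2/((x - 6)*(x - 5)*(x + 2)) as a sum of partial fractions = -1/(28*(x + 2)) + 2/(7*(x - 5)) - 1/(4*(x - 6))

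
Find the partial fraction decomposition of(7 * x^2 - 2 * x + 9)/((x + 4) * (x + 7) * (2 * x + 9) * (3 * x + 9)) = 142/(5*(2*x + 9)) - 61/(30*(x + 7)) - 43/(3*(x + 4)) + 13/(6*(x + 3))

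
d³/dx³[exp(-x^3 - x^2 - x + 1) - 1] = (-27*x^6 - 54*x^5 - 63*x^4 + 10*x^3 + 33*x^2 + 24*x - 1)*exp(-x^3 - x^2 - x + 1)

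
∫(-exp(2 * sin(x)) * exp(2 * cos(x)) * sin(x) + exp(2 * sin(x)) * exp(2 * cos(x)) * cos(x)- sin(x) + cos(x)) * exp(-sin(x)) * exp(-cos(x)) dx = 2*sinh(sqrt(2)*sin(x + pi/4)) + C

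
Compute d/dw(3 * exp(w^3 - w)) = 9*w^2*exp(w^3 - w) - 3*exp(w^3 - w)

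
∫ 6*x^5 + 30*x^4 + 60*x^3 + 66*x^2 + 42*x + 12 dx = x^6 + 6*x^5 + 15*x^4 + 22*x^3 + 21*x^2 + 12*x + C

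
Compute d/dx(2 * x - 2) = 2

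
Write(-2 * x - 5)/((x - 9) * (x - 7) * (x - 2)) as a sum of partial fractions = -9/(35*(x - 2)) + 19/(10*(x - 7)) - 23/(14*(x - 9))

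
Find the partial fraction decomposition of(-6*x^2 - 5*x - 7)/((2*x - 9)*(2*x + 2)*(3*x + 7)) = -63/(82*(3*x + 7)) - 302/(451*(2*x - 9)) + 1/(11*(x + 1))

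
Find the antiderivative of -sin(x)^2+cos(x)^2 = sin(2*x)/2 + C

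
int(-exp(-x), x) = exp(-x) + C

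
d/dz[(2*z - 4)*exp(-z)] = (6 - 2*z)*exp(-z)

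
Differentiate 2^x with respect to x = 2^x*log(2)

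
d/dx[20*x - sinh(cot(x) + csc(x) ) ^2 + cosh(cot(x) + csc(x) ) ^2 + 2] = 20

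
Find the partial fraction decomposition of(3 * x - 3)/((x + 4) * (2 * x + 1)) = -9/(7*(2*x + 1)) + 15/(7*(x + 4))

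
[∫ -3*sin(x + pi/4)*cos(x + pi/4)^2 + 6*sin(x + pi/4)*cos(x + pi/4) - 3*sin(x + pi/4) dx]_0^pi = (-1 - sqrt(2)/2)^3 - (-1 + sqrt(2)/2)^3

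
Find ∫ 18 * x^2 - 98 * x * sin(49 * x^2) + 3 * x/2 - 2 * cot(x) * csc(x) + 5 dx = 6*x^3 + 3*x^2/4 + 5*x + cos(49*x^2) + 2*csc(x) + C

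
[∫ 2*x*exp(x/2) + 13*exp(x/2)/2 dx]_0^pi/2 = -5 + (5 + 2*pi)*exp(pi/4)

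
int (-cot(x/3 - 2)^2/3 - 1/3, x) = cot(x/3 - 2) + C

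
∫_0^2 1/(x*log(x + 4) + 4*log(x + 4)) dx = -log(3*log(4)) + log(3*log(6))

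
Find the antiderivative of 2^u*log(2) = 2^u + C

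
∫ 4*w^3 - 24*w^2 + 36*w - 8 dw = w^4 - 8*w^3 + 18*w^2 - 8*w + C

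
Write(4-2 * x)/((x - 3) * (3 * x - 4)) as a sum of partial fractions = -4/(5*(3*x - 4)) - 2/(5*(x - 3))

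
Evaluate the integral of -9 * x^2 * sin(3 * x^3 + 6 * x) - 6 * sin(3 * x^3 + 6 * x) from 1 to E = cos(6*E + 3*exp(3)) - cos(9)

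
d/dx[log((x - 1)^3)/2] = 3/(2*x - 2)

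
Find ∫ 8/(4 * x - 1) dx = 2*log(4*x - 1) + C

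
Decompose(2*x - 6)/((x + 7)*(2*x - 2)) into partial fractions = 5/(4*(x + 7)) - 1/(4*(x - 1))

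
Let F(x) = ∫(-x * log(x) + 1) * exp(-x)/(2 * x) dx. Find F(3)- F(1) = exp(-3)*log(3)/2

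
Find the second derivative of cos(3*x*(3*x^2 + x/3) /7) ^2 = -1458*x^4*cos(2*x^2*(9*x + 1)/7)/49 - 216*x^3*cos(2*x^2*(9*x + 1)/7)/49 - 8*x^2*cos(2*x^2*(9*x + 1)/7)/49 - 54*x*sin(2*x^2*(9*x + 1)/7)/7 - 2*sin(2*x^2*(9*x + 1)/7)/7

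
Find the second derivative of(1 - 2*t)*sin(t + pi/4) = 2*t*sin(t + pi/4) - sin(t + pi/4) - 4*cos(t + pi/4)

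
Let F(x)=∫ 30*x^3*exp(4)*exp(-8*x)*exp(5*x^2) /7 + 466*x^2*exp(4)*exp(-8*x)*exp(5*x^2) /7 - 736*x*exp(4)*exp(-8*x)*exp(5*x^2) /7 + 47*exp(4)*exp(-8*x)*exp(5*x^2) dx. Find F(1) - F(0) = 17*E/7 + 5*exp(4)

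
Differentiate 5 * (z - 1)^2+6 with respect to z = 10*z - 10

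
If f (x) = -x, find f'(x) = -1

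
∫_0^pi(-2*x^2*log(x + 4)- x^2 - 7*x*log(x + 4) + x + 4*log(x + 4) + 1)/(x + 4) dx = (-pi^2 + 1 + pi)*log(pi + 4) - log(4)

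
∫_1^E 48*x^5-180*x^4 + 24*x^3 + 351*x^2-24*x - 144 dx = (-3*E - 4 + 2*exp(2))^3 + 125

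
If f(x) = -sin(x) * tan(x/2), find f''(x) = -sin(x/2)*sin(x)/(2*cos(x/2)^3) + sin(x)*tan(x/2) - cos(x)/cos(x/2)^2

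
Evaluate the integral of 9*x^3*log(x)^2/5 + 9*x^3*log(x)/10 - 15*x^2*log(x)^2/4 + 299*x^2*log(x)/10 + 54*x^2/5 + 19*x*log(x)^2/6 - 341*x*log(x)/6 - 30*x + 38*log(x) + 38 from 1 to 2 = 53*log(2)^2/15 + 212*log(2)/5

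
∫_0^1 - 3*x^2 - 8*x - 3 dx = -8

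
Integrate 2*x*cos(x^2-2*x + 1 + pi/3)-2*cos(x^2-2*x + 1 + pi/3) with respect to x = sin((x - 1)^2 + pi/3) + C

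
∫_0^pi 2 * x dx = pi^2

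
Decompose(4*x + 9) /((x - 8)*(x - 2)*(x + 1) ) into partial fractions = 5/(27*(x + 1)) - 17/(18*(x - 2)) + 41/(54*(x - 8))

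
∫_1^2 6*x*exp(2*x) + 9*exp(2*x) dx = -6*exp(2) + 9*exp(4)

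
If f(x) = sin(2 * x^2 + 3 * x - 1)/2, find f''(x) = -8*x^2*sin(2*x^2 + 3*x - 1) - 12*x*sin(2*x^2 + 3*x - 1) - 9*sin(2*x^2 + 3*x - 1)/2 + 2*cos(2*x^2 + 3*x - 1)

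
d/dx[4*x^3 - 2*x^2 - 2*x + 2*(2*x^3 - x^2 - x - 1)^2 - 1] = 48*x^5 - 40*x^4 - 24*x^3 + 8*x + 2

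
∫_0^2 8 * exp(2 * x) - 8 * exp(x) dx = (-2 + 2*exp(2))^2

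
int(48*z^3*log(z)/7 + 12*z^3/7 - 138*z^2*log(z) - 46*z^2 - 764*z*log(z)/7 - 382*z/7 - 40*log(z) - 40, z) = 2*z*(z - 28)*(6*z^2 + 7*z + 5)*log(z)/7 + C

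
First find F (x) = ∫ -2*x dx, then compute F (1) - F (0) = -1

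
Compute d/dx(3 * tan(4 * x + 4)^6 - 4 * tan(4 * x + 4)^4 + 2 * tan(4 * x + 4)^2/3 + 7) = 72*tan(4*x + 4)^7 + 8*tan(4*x + 4)^5 - 176*tan(4*x + 4)^3/3 + 16*tan(4*x + 4)/3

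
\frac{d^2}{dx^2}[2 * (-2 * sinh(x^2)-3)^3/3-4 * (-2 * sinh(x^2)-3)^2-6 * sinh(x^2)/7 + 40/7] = -2264*x^2*sinh(x^2)/7 - 48*x^2*sinh(3*x^2) - 320*x^2*cosh(2*x^2) - 80*sinh(2*x^2) - 1132*cosh(x^2)/7 - 8*cosh(3*x^2)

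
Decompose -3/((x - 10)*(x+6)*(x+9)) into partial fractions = -1/(19*(x + 9)) + 1/(16*(x + 6)) - 3/(304*(x - 10))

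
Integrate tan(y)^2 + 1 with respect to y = tan(y) + C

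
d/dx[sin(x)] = cos(x)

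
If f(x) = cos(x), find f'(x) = -sin(x)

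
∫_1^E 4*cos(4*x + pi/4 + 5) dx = sin(pi/4 + 5 + 4*E) - sin(pi/4 + 9)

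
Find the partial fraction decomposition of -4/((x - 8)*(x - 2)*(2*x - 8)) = -1/(6*(x - 2)) + 1/(4*(x - 4)) - 1/(12*(x - 8))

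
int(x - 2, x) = x^2/2 - 2*x + C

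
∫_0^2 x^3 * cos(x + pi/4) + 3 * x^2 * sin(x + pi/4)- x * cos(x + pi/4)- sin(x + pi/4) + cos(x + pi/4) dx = -sqrt(2)/2 + 7*sin(pi/4 + 2)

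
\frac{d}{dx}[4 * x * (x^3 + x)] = 16*x^3 + 8*x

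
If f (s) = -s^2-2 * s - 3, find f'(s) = -2*s - 2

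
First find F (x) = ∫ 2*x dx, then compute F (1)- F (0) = 1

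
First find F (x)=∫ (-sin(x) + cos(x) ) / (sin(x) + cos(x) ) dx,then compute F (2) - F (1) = log(sin(pi/4 + 2)) - log(sin(pi/4 + 1))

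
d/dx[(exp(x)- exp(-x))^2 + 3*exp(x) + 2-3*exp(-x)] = (2*exp(4*x) + 3*exp(3*x) + 3*exp(x) - 2)*exp(-2*x)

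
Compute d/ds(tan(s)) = cos(s)^(-2)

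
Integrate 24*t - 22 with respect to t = 12*t^2 - 22*t + C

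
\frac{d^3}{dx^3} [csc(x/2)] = -3*cot(x/2)^3*csc(x/2)/4 - 5*cot(x/2)*csc(x/2)/8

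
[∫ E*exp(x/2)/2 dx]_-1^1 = -exp(1/2) + exp(3/2)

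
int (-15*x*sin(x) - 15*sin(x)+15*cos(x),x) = (15*x + 15)*cos(x) + C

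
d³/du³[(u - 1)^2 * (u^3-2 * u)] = 60*u^2 - 48*u - 6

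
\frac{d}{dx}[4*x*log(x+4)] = (4*x*log(x + 4) + 4*x + 16*log(x + 4))/(x + 4)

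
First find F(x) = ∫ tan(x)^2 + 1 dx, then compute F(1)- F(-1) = 2*tan(1)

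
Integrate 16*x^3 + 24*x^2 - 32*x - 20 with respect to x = 4*x^4 + 8*x^3 - 16*x^2 - 20*x + C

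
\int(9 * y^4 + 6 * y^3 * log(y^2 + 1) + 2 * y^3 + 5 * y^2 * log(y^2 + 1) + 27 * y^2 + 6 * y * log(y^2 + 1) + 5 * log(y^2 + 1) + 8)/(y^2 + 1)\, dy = 3*y^3 - 2*y^2 + 8*y + (3*y^2 + 5*y + 2)*log(y^2 + 1) + C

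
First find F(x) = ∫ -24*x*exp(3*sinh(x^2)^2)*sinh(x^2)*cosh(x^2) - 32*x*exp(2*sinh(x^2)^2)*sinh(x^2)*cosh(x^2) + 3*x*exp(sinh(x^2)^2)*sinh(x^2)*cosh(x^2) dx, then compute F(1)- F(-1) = 0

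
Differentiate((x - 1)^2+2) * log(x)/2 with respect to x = (2*x^2*log(x) + x^2 - 2*x*log(x) - 2*x + 3)/(2*x)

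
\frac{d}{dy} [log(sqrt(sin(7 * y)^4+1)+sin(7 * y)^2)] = 14*(sqrt(sin(7*y)^4 + 1) + sin(7*y)^2)*sin(7*y)*cos(7*y)/(sqrt(sin(7*y)^4 + 1)*sin(7*y)^2 + sin(7*y)^4 + 1)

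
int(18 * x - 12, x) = 9*x^2 - 12*x + C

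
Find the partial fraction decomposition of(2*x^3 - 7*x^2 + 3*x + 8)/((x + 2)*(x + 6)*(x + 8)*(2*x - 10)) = 62/(13*(x + 8)) - 347/(88*(x + 6)) + 1/(8*(x + 2)) + 7/(143*(x - 5))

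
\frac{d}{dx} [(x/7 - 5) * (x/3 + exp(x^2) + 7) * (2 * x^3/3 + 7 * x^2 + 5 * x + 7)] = 4*x^5*exp(x^2)/21 - 14*x^4*exp(x^2)/3 + 10*x^4/63 - 1432*x^3*exp(x^2)/21 - 4*x^3/9 - 55*x^2*exp(x^2) - 583*x^2/7 - 970*x*exp(x^2)/7 - 496*x - 24*exp(x^2) - 539/3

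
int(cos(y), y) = sin(y) + C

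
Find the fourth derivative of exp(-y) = exp(-y)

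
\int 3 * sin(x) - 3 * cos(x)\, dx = -3*sqrt(2)*sin(x + pi/4) + C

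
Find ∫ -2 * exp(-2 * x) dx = exp(-2*x) + C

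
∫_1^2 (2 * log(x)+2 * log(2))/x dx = 3*log(2)^2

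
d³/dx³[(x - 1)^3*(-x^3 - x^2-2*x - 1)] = -120*x^3 + 120*x^2 - 48*x + 18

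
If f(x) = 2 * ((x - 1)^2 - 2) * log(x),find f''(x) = (4*x^2*log(x) + 6*x^2 - 4*x + 2)/x^2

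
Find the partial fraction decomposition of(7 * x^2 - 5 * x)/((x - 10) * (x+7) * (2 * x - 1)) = 1/(95*(2*x - 1)) + 126/(85*(x + 7)) + 650/(323*(x - 10))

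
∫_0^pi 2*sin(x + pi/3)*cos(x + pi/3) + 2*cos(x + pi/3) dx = -(sqrt(3)/2 + 1)^2 + (1 - sqrt(3)/2)^2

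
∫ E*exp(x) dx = exp(x + 1) + C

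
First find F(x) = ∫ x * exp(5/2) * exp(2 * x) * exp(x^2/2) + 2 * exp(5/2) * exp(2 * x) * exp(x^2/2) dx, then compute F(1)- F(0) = -exp(5/2) + exp(5)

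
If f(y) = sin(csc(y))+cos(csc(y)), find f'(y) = -sqrt(2)*cos(y)*cos(pi/4 + 1/sin(y))/sin(y)^2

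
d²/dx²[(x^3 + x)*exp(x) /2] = x^3*exp(x)/2 + 3*x^2*exp(x) + 7*x*exp(x)/2 + exp(x)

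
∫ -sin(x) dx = cos(x) + C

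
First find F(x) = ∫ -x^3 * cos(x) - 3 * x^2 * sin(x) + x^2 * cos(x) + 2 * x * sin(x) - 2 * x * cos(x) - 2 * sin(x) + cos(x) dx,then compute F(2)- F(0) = -7*sin(2)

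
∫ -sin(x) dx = cos(x) + C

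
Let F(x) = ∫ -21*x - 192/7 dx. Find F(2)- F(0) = -678/7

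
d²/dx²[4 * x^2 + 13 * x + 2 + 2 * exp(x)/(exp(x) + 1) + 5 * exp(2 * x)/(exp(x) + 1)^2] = (8*exp(4*x) + 20*exp(3*x) + 68*exp(2*x) + 34*exp(x) + 8)/(exp(4*x) + 4*exp(3*x) + 6*exp(2*x) + 4*exp(x) + 1)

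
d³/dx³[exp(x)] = exp(x)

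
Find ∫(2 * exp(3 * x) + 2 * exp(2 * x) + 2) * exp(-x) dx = 2*(exp(x) + 2)*sinh(x) + C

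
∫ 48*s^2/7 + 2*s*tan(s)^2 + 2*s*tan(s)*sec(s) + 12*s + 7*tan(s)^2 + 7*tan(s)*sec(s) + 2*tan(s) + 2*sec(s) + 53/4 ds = 16*s^3/7 + 5*s^2 + 25*s/4 + (2*s + 7)*(tan(s) + sec(s)) + C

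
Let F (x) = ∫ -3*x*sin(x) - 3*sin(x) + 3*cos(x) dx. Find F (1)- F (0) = -3 + 6*cos(1)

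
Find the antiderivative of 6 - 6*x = -3*x^2 + 6*x + C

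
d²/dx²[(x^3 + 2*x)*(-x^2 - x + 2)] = -20*x^3 - 12*x^2 - 4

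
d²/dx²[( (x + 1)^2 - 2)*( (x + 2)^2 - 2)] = 12*x^2 + 36*x + 18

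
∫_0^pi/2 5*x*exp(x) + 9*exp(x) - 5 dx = (-1 + exp(pi/2))*(4 + 5*pi/2)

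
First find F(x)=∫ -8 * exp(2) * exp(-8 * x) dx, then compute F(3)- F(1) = -exp(-6) + exp(-22)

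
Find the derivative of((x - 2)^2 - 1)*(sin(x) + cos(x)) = sqrt(2)*x^2*cos(x + pi/4) + 6*x*sin(x) - 2*x*cos(x) - 7*sin(x) - cos(x)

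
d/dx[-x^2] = -2*x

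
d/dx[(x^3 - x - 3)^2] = 6*x^5 - 8*x^3 - 18*x^2 + 2*x + 6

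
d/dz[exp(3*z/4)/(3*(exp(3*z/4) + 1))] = exp(3*z/4)/(8*exp(3*z/4) + 4*exp(3*z/2) + 4)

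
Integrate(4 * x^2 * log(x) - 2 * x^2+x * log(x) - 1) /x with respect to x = (log(x) - 1)*(2*x^2 + x - 1) + C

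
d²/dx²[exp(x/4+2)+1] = exp(x/4 + 2)/16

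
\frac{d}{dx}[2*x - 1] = 2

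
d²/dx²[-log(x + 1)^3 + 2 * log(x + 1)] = (3*log(x + 1)^2 - 6*log(x + 1) - 2)/(x^2 + 2*x + 1)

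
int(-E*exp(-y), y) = exp(1 - y) + C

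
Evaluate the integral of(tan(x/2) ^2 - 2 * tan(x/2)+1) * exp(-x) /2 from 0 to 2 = exp(-2)*tan(1)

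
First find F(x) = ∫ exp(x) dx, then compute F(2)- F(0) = -1 + exp(2)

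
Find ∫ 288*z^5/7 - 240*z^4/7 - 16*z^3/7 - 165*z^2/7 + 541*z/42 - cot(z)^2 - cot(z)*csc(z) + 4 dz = 48*z^6/7 - 48*z^5/7 - 4*z^4/7 - 55*z^3/7 + 541*z^2/84 + 5*z + cot(z) + csc(z) + C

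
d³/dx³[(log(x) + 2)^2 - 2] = (4*log(x) + 2)/x^3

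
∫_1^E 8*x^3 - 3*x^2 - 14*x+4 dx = -1 + (3 - 2*E)*(-exp(3) - exp(2) + 1 + 2*E)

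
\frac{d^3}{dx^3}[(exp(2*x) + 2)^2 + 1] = 64*exp(4*x) + 32*exp(2*x)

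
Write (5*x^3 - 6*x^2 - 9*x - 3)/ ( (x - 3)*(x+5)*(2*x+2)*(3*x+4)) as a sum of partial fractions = -365/(286*(3*x + 4)) + 733/(704*(x + 5)) + 5/(32*(x + 1)) + 51/(832*(x - 3))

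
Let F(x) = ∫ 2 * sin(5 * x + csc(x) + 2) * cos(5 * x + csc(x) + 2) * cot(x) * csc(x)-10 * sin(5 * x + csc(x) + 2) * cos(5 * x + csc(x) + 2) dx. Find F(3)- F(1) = -cos(csc(1) + 7)^2 + cos(csc(3) + 17)^2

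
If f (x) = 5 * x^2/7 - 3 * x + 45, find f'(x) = 10*x/7 - 3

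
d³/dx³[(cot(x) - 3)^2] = -24*cot(x)^5 + 36*cot(x)^4 - 40*cot(x)^3 + 48*cot(x)^2 - 16*cot(x) + 12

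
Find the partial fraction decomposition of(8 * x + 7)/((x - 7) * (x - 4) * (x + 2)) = -1/(6*(x + 2)) - 13/(6*(x - 4)) + 7/(3*(x - 7))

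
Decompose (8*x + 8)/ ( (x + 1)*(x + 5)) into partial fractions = 8/(x + 5)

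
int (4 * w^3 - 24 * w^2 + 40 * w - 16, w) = w^4 - 8*w^3 + 20*w^2 - 16*w + C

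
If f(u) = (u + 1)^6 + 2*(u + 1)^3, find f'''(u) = 120*u^3 + 360*u^2 + 360*u + 132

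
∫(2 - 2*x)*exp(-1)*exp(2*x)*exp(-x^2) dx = exp(-(x - 1)^2) + C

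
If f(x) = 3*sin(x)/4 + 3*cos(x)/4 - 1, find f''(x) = -3*sin(x)/4 - 3*cos(x)/4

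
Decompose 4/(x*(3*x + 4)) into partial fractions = -3/(3*x + 4) + 1/x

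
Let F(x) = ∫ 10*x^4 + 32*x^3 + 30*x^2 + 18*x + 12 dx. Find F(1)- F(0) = 41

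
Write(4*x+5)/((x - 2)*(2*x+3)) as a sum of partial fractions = 2/(7*(2*x + 3)) + 13/(7*(x - 2))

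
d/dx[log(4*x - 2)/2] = 1/(2*x - 1)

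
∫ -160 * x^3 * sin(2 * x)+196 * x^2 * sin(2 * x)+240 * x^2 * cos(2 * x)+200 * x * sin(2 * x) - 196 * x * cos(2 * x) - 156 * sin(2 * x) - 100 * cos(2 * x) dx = 2*(8*x - 13)*(5*x^2 + 2*x - 3)*cos(2*x) + C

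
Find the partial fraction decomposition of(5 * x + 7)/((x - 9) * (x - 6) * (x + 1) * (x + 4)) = 1/(30*(x + 4)) + 1/(105*(x + 1)) - 37/(210*(x - 6)) + 2/(15*(x - 9))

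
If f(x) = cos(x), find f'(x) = -sin(x)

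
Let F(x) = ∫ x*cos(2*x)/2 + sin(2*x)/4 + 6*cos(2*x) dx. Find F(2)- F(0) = 7*sin(4)/2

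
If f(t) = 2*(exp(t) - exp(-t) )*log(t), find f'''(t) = (2*t^3*exp(2*t)*log(t) + 2*t^3*log(t) + 6*t^2*exp(2*t) - 6*t^2 - 6*t*exp(2*t) - 6*t + 4*exp(2*t) - 4)*exp(-t)/t^3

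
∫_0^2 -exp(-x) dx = -1 + exp(-2)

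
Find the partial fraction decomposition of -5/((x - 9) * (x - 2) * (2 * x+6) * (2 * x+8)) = 5/(312*(x + 4)) - 1/(48*(x + 3)) + 1/(168*(x - 2)) - 5/(4368*(x - 9))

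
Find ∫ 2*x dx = x^2 + C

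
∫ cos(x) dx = sin(x) + C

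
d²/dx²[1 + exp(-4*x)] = 16*exp(-4*x)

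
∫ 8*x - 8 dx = 4*x^2 - 8*x + C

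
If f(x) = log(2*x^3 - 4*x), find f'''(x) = (6*x^6 + 12*x^4 + 24*x^2 - 16)/(x^9 - 6*x^7 + 12*x^5 - 8*x^3)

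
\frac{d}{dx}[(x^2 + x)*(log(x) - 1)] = 2*x*log(x) - x + log(x)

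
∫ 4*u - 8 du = 2*u^2 - 8*u + C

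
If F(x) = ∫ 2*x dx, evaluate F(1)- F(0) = 1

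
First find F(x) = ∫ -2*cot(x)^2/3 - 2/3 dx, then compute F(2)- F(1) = -2*cot(1)/3 + 2*cot(2)/3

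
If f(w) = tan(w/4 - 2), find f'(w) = tan(w/4 - 2)^2/4 + 1/4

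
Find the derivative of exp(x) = exp(x)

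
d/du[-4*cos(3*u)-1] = 12*sin(3*u)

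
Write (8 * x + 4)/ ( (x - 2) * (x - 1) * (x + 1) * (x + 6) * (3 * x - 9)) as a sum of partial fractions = -11/(1890*(x + 6)) + 1/(90*(x + 1)) + 1/(7*(x - 1)) - 5/(18*(x - 2)) + 7/(54*(x - 3))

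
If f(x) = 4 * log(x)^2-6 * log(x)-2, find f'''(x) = (16*log(x) - 36)/x^3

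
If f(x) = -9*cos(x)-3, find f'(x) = 9*sin(x)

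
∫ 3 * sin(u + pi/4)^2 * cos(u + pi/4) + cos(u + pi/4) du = (sin(2*u) + 3)*sin(u + pi/4)/2 + C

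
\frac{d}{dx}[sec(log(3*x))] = tan(log(x) + log(3))*sec(log(x) + log(3))/x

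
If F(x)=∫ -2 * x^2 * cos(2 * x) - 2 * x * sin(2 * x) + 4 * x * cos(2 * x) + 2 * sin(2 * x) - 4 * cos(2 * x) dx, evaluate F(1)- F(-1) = -6*sin(2)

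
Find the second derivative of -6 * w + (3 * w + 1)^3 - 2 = 162*w + 54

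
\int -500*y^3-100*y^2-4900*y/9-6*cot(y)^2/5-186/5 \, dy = -125*y^4 - 100*y^3/3 - 2450*y^2/9 - 36*y + 6*cot(y)/5 + C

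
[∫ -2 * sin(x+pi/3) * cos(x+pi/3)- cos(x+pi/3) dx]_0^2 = -sin(pi/3 + 2) - sin(pi/3 + 2)^2 + 3/4 + sqrt(3)/2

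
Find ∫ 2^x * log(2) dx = 2^x + C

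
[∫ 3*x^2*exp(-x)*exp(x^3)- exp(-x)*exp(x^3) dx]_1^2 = -1 + exp(6)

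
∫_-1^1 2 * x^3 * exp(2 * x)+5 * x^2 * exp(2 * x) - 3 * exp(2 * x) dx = 0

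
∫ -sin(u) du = cos(u) + C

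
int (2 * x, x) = x^2 + C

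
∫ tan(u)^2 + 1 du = tan(u) + C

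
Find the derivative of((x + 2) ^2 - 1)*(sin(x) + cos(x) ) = sqrt(2)*x^2*cos(x + pi/4) - 2*x*sin(x) + 6*x*cos(x) + sin(x) + 7*cos(x)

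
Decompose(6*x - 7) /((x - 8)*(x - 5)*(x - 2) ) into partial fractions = 5/(18*(x - 2)) - 23/(9*(x - 5)) + 41/(18*(x - 8))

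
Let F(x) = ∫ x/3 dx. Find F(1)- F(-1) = 0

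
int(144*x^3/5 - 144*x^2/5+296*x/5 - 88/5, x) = 36*x^4/5 - 48*x^3/5 + 148*x^2/5 - 88*x/5 + C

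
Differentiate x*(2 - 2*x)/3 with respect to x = 2/3 - 4*x/3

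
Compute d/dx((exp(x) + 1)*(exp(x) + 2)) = 2*exp(2*x) + 3*exp(x)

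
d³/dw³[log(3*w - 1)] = 54/(27*w^3 - 27*w^2 + 9*w - 1)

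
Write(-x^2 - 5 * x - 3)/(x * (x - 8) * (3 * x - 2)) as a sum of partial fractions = 61/(44*(3*x - 2)) - 107/(176*(x - 8)) - 3/(16*x)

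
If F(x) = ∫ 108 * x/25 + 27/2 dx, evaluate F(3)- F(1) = 1107/25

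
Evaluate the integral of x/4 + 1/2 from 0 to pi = (-4 + pi/2)*(pi/4 + 3) + 12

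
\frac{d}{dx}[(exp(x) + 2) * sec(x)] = exp(x)*tan(x)*sec(x) + exp(x)*sec(x) + 2*tan(x)*sec(x)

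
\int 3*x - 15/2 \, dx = 3*x^2/2 - 15*x/2 + C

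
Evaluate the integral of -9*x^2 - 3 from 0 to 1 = -6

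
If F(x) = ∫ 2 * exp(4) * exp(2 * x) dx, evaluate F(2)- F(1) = -exp(6) + exp(8)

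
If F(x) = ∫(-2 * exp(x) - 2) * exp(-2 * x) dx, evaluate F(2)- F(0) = -4 + (exp(-2) + 1)^2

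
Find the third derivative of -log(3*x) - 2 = -2/x^3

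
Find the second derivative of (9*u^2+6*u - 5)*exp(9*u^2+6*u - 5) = 2916*u^4*exp(9*u^2 + 6*u - 5) + 3888*u^3*exp(9*u^2 + 6*u - 5) + 810*u^2*exp(9*u^2 + 6*u - 5) - 324*u*exp(9*u^2 + 6*u - 5) - 180*exp(9*u^2 + 6*u - 5)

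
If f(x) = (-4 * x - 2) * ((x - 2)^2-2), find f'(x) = -12*x^2 + 28*x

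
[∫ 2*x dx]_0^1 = 1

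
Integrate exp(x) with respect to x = exp(x) + C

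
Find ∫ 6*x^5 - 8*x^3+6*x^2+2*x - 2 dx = x^6 - 2*x^4 + 2*x^3 + x^2 - 2*x + C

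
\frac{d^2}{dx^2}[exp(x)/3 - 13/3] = exp(x)/3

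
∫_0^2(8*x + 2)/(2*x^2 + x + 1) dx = 2*log(11)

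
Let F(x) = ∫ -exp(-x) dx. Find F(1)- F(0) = -1 + exp(-1)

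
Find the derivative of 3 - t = -1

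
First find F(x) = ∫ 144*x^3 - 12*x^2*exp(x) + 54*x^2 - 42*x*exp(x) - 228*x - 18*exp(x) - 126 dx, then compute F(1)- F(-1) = -216 - 30*E - 6*exp(-1)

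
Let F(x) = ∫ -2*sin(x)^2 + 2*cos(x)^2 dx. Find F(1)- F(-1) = 2*sin(2)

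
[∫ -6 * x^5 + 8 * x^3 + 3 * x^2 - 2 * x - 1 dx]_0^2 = -30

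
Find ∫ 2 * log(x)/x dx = log(x)^2 + C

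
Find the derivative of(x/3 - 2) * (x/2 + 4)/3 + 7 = x/9 + 1/9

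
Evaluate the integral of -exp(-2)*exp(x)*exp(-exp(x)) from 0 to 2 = -exp(-3) + exp(-exp(2) - 2)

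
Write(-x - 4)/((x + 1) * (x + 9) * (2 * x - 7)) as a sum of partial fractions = -2/(15*(2*x - 7)) + 1/(40*(x + 9)) + 1/(24*(x + 1))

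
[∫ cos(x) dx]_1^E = -sin(1) + sin(E)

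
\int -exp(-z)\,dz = exp(-z) + C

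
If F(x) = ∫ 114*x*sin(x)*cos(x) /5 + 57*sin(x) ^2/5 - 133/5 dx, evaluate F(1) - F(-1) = -209/5 - 57*cos(2)/5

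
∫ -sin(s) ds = cos(s) + C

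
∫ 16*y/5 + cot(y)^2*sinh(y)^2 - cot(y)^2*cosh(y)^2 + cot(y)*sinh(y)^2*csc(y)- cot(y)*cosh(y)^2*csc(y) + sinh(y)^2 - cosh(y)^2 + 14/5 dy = 2*y*(4*y + 7)/5 + cot(y) + csc(y) + C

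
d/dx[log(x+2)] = 1/(x + 2)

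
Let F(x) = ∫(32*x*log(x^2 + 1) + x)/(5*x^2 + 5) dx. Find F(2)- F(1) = -8*log(2)^2/5 - log(2)/10 + log(5)/10 + 8*log(5)^2/5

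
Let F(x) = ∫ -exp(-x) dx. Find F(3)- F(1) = -exp(-1) + exp(-3)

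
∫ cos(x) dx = sin(x) + C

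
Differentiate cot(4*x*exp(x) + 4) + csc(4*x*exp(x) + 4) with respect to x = -4*x*exp(x)*cot(4*x*exp(x) + 4)^2 - 4*x*exp(x)*cot(4*x*exp(x) + 4)*csc(4*x*exp(x) + 4) - 4*x*exp(x) - 4*exp(x)*cot(4*x*exp(x) + 4)^2 - 4*exp(x)*cot(4*x*exp(x) + 4)*csc(4*x*exp(x) + 4) - 4*exp(x)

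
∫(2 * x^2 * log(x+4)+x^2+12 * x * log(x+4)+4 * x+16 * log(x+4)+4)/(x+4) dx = (x + 2)^2*log(x + 4) + C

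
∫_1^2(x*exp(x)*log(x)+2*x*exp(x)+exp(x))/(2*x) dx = -E + (log(2) + 2)*exp(2)/2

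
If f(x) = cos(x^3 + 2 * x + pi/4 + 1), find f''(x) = -9*x^4*cos(x^3 + 2*x + pi/4 + 1) - 12*x^2*cos(x^3 + 2*x + pi/4 + 1) - 6*x*sin(x^3 + 2*x + pi/4 + 1) - 4*cos(x^3 + 2*x + pi/4 + 1)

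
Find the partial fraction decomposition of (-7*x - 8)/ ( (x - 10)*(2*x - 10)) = 43/(10*(x - 5)) - 39/(5*(x - 10))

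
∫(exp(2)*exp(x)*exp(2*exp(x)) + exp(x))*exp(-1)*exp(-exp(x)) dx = 2*sinh(exp(x) + 1) + C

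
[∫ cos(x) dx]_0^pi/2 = 1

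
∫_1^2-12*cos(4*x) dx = -3*sin(8) + 3*sin(4)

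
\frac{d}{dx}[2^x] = 2^x*log(2)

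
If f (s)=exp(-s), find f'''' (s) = exp(-s)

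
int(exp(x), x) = exp(x) + C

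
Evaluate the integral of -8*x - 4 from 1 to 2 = -16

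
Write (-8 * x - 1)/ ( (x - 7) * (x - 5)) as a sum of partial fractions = 41/(2*(x - 5)) - 57/(2*(x - 7))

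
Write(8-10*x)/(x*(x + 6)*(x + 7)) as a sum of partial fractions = 78/(7*(x + 7)) - 34/(3*(x + 6)) + 4/(21*x)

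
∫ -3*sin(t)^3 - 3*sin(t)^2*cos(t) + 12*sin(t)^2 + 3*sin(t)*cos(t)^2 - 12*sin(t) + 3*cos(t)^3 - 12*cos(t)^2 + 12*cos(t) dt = (sqrt(2)*sin(t + pi/4) - 2)^3 + C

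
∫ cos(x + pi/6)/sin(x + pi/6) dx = log(sin(x + pi/6)) + C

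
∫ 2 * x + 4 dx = x^2 + 4*x + C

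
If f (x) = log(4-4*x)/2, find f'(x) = 1/(2*x - 2)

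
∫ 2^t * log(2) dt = 2^t + C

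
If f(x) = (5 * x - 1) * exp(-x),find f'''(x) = (16 - 5*x)*exp(-x)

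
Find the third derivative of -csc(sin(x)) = (-3*sin(x) + 6*sin(x)/sin(sin(x))^2 - cos(x)^2*cos(sin(x))/sin(sin(x)) - cos(sin(x))/sin(sin(x)) + 6*cos(x)^2*cos(sin(x))/sin(sin(x))^3)*cos(x)/sin(sin(x))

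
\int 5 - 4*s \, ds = -2*s^2 + 5*s + C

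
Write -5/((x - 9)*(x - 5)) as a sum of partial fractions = 5/(4*(x - 5)) - 5/(4*(x - 9))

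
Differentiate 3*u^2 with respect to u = 6*u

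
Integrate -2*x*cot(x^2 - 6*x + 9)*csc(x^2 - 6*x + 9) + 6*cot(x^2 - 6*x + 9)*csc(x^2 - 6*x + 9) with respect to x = csc((x - 3)^2) + C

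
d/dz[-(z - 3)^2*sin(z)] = -z^2*cos(z) - 2*z*sin(z) + 6*z*cos(z) + 6*sin(z) - 9*cos(z)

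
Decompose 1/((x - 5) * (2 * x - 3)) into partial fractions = -2/(7*(2*x - 3)) + 1/(7*(x - 5))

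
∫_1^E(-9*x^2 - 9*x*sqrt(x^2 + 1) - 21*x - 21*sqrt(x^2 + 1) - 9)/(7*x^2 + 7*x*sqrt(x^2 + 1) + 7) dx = -3*log(E + sqrt(1 + exp(2))) - 9*E/7 + 9/7 + 3*log(1 + sqrt(2))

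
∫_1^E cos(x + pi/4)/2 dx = -sin(pi/4 + 1)/2 + sin(pi/4 + E)/2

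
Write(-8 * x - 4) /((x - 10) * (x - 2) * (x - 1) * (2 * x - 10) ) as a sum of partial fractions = 1/(6*(x - 1)) - 5/(12*(x - 2)) + 11/(30*(x - 5)) - 7/(60*(x - 10))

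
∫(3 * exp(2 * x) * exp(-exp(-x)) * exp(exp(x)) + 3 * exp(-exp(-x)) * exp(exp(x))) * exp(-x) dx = 3*exp(2*sinh(x)) + C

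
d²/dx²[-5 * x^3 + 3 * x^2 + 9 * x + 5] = 6 - 30*x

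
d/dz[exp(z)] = exp(z)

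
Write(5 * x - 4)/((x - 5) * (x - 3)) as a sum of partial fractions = -11/(2*(x - 3)) + 21/(2*(x - 5))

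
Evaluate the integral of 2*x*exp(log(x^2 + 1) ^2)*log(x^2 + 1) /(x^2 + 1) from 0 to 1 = -1/2 + exp(log(2)^2)/2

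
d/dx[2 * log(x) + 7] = 2/x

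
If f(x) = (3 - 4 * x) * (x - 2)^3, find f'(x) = -16*x^3 + 81*x^2 - 132*x + 68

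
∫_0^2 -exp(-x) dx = -1 + exp(-2)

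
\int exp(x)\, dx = exp(x) + C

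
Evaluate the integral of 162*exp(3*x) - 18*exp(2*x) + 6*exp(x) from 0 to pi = -9*exp(2*pi) - 51 + 6*exp(pi) + 54*exp(3*pi)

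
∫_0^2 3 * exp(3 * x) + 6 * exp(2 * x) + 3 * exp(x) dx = -8 + (1 + exp(2))^3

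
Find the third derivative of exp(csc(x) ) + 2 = (1 + 3/sin(x) - 6/sin(x)^2 - 6/sin(x)^3 - cos(x)^2/sin(x)^4)*exp(1/sin(x))*cos(x)/sin(x)^2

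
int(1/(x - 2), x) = log(x/2 - 1) + C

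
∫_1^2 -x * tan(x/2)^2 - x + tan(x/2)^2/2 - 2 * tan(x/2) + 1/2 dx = -3*tan(1) + tan(1/2)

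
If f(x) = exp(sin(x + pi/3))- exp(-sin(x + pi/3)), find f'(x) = (exp(sqrt(3)*cos(x))*exp(sin(x)) + 1)*exp(-sin(x + pi/3))*cos(x + pi/3)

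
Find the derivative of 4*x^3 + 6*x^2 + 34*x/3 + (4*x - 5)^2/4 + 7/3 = 12*x^2 + 20*x + 4/3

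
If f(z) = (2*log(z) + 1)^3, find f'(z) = (24*log(z)^2 + 24*log(z) + 6)/z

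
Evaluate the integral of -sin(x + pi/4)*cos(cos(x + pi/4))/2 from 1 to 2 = sin(cos(pi/4 + 2))/2 - sin(cos(pi/4 + 1))/2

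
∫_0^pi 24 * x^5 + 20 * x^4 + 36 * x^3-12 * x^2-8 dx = -4 + (-2 + 2*pi + pi^2 + 2*pi^3)^2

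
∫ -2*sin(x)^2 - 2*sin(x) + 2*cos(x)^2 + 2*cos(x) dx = (sqrt(2)*sin(x + pi/4) + 1)^2 + C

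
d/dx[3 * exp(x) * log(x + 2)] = (3*x*exp(x)*log(x + 2) + 6*exp(x)*log(x + 2) + 3*exp(x))/(x + 2)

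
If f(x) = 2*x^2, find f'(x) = 4*x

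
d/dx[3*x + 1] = 3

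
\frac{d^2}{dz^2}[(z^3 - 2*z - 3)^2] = 30*z^4 - 48*z^2 - 36*z + 8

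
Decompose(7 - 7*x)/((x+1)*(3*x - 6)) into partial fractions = -14/(9*(x + 1)) - 7/(9*(x - 2))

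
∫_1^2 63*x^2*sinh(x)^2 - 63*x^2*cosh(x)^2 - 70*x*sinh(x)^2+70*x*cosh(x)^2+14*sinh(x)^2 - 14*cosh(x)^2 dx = -56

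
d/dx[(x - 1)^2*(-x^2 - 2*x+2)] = -4*x^3 + 10*x - 6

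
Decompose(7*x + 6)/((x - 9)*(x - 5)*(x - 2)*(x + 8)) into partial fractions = 5/(221*(x + 8)) + 2/(21*(x - 2)) - 41/(156*(x - 5)) + 69/(476*(x - 9))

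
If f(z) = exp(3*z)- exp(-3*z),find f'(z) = (3*exp(6*z) + 3)*exp(-3*z)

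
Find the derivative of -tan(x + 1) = -tan(x + 1)^2 - 1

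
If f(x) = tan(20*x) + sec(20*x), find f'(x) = 20*tan(20*x)^2 + 20*tan(20*x)*sec(20*x) + 20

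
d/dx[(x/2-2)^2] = x/2 - 2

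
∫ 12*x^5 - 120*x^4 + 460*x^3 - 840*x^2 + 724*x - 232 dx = 2*x^6 - 24*x^5 + 115*x^4 - 280*x^3 + 362*x^2 - 232*x + C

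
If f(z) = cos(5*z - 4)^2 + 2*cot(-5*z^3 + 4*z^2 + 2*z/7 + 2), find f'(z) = 30*z^2/sin(-5*z^3 + 4*z^2 + 2*z/7 + 2)^2 - 16*z/sin(-5*z^3 + 4*z^2 + 2*z/7 + 2)^2 - 5*sin(10*z - 8) - 4/(7*sin(-5*z^3 + 4*z^2 + 2*z/7 + 2)^2)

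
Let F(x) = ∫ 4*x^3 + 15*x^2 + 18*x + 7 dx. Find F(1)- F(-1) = 24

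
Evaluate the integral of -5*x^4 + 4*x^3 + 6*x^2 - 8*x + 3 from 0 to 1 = 1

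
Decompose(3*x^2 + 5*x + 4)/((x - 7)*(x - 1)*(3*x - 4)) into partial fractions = -144/(17*(3*x - 4)) + 2/(x - 1) + 31/(17*(x - 7))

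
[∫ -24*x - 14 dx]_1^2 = -50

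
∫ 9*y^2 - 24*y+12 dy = 3*y^3 - 12*y^2 + 12*y + C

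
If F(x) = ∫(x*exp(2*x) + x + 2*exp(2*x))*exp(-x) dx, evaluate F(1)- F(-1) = -2*exp(-1) + 2*E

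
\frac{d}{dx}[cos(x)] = -sin(x)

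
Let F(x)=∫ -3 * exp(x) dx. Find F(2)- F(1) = -3*exp(2) + 3*E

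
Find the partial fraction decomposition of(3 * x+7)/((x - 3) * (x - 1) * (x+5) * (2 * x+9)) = -52/(165*(2*x + 9)) + 1/(6*(x + 5)) - 5/(66*(x - 1)) + 1/(15*(x - 3))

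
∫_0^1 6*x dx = 3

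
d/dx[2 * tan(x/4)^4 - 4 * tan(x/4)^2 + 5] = 2*tan(x/4)^5 - 2*tan(x/4)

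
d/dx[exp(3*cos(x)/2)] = -3*exp(3*cos(x)/2)*sin(x)/2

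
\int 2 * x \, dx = x^2 + C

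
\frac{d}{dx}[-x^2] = -2*x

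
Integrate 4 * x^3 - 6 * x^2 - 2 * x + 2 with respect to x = x^4 - 2*x^3 - x^2 + 2*x + C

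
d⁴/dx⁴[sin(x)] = sin(x)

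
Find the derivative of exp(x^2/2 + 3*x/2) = x*exp(x^2/2 + 3*x/2) + 3*exp(x^2/2 + 3*x/2)/2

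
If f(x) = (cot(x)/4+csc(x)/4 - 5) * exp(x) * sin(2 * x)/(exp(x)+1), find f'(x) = (-2*exp(x)*sin(x) - 2*exp(x)*sin(2*x) - 40*exp(x)*cos(2*x) - 22*sin(2*x) - 39*cos(2*x) + 2*sqrt(2)*cos(x + pi/4) + 1)*exp(x)/(4*exp(2*x) + 8*exp(x) + 4)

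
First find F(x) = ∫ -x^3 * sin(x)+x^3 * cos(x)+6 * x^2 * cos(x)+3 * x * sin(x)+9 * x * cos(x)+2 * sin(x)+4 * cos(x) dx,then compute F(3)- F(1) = 8*sqrt(2)*(8*sin(pi/4 + 3) - sin(pi/4 + 1))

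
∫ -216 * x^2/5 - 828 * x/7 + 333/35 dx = -72*x^3/5 - 414*x^2/7 + 333*x/35 + C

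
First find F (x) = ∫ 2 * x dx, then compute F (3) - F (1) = 8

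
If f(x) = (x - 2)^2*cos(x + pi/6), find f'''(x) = x^2*sin(x + pi/6) - 4*x*sin(x + pi/6) - 6*x*cos(x + pi/6) - 2*sin(x + pi/6) + 12*cos(x + pi/6)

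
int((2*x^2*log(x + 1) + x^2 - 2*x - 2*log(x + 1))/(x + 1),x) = x*(x - 2)*log(x + 1) + C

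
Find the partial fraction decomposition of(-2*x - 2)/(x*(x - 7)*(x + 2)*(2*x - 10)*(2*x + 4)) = 31/(31752*(x + 2)) - 1/(252*(x + 2)^2) + 3/(490*(x - 5)) - 2/(567*(x - 7)) - 1/(280*x)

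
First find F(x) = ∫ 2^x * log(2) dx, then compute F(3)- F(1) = 6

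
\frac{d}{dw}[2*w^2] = 4*w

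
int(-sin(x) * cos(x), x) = -sin(x)^2/2 + C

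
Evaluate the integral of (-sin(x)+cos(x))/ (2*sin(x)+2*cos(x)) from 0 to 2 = log(cos(2) + sin(2))/2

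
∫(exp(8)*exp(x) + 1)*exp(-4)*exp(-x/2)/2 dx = 2*sinh(x/2 + 4) + C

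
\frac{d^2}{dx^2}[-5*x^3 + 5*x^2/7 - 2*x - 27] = 10/7 - 30*x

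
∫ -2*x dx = -x^2 + C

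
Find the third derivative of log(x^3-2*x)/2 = (3*x^6 + 6*x^4 + 12*x^2 - 8)/(x^9 - 6*x^7 + 12*x^5 - 8*x^3)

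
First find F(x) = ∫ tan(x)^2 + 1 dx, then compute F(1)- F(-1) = 2*tan(1)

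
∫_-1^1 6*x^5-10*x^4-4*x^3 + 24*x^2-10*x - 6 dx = 0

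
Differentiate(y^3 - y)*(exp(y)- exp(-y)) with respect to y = (y^3*exp(2*y) + y^3 + 3*y^2*exp(2*y) - 3*y^2 - y*exp(2*y) - y - exp(2*y) + 1)*exp(-y)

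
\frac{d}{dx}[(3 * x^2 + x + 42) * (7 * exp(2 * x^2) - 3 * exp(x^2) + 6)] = 84*x^3*exp(2*x^2) - 18*x^3*exp(x^2) + 28*x^2*exp(2*x^2) - 6*x^2*exp(x^2) + 1218*x*exp(2*x^2) - 270*x*exp(x^2) + 36*x + 7*exp(2*x^2) - 3*exp(x^2) + 6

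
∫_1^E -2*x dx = 1 - exp(2)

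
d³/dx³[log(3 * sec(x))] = 2*sin(x)/cos(x)^3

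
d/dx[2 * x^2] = 4*x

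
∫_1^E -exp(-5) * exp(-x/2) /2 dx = -exp(-11/2) + exp(-5 - E/2)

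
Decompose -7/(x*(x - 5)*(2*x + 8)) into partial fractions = -7/(72*(x + 4)) - 7/(90*(x - 5)) + 7/(40*x)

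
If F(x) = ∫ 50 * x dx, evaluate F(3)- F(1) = 200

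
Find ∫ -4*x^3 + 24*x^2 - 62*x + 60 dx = -x^4 + 8*x^3 - 31*x^2 + 60*x + C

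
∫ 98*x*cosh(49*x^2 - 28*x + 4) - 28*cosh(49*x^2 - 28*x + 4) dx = sinh((7*x - 2)^2) + C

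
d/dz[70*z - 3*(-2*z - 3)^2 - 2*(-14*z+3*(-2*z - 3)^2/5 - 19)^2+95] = -1152*z^3/25 + 4896*z^2/25 + 1304*z/25 - 8398/25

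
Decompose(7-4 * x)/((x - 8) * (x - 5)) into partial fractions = 13/(3*(x - 5)) - 25/(3*(x - 8))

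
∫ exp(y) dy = exp(y) + C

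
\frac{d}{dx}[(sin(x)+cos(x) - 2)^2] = 2*cos(2*x) - 4*sqrt(2)*cos(x + pi/4)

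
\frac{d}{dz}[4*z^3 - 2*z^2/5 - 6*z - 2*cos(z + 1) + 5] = 12*z^2 - 4*z/5 + 2*sin(z + 1) - 6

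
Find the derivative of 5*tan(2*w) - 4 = 10/cos(2*w)^2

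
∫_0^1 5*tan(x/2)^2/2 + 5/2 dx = 5*tan(1/2)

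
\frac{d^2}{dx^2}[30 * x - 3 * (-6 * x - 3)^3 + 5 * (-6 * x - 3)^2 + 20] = 3888*x + 2304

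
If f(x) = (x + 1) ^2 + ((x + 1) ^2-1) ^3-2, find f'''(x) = 120*x^3 + 360*x^2 + 288*x + 48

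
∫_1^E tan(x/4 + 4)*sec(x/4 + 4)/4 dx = sec(E/4 + 4) - sec(17/4)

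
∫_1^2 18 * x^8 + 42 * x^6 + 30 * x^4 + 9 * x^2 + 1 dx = 1992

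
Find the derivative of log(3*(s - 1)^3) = 3/(s - 1)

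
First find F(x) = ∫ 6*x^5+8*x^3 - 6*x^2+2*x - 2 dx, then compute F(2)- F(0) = 80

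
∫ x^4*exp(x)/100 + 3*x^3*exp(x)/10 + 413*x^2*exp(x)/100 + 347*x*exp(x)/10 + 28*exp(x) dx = x*(x + 16)*(x^2 + 10*x + 175)*exp(x)/100 + C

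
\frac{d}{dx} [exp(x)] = exp(x)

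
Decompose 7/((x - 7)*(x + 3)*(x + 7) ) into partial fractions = 1/(8*(x + 7)) - 7/(40*(x + 3)) + 1/(20*(x - 7))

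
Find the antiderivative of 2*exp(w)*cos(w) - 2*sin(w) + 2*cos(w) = sqrt(2)*(exp(w) + 2)*sin(w + pi/4) + C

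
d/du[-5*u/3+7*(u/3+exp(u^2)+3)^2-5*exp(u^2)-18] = 28*u^2*exp(u^2)/3 + 28*u*exp(2*u^2) + 74*u*exp(u^2) + 14*u/9 + 14*exp(u^2)/3 + 37/3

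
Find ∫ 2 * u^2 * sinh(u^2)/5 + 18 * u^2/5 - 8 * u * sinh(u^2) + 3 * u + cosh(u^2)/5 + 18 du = 6*u^3/5 + 3*u^2/2 + 18*u + (u/5 - 4)*cosh(u^2) + C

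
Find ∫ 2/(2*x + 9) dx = log(2*x/3 + 3) + C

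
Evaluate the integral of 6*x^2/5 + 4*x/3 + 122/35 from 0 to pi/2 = pi^3/20 + pi^2/6 + 61*pi/35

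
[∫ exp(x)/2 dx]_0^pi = -1/2 + exp(pi)/2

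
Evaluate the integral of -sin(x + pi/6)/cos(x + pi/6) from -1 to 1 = log(cos(pi/6 + 1)) - log(sin(1 + pi/3))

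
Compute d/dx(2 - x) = -1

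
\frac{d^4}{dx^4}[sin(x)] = sin(x)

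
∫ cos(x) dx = sin(x) + C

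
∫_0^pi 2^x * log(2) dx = -1 + 2^pi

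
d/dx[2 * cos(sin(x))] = -2*sin(sin(x))*cos(x)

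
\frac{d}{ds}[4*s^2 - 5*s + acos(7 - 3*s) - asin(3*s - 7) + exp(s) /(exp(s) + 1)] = (8*s*exp(2*s) + 16*s*exp(s) + 8*s - 5*exp(2*s) - 9*exp(s) - 5)/(exp(2*s) + 2*exp(s) + 1)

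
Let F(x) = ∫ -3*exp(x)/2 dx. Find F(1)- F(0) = 3/2 - 3*E/2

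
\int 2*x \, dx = x^2 + C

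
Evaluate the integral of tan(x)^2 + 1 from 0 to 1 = tan(1)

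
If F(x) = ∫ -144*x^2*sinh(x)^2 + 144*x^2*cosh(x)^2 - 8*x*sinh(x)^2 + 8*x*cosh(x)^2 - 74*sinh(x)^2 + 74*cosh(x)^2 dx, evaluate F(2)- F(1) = 422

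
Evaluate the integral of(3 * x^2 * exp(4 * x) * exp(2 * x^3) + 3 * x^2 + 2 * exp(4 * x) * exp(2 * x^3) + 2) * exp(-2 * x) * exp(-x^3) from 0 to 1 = -exp(-3) + exp(3)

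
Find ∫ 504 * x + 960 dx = 252*x^2 + 960*x + C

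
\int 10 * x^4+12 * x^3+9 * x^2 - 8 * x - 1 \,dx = 2*x^5 + 3*x^4 + 3*x^3 - 4*x^2 - x + C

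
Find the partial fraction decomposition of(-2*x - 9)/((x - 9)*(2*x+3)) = 4/(7*(2*x + 3)) - 9/(7*(x - 9))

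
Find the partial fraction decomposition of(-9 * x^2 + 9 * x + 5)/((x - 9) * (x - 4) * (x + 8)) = -643/(204*(x + 8)) + 103/(60*(x - 4)) - 643/(85*(x - 9))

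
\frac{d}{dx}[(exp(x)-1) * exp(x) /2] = exp(2*x) - exp(x)/2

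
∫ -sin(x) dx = cos(x) + C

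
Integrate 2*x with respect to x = x^2 + C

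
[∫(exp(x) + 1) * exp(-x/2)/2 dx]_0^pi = -exp(-pi/2) + exp(pi/2)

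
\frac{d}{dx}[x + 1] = 1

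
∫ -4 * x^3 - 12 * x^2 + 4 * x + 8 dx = -x^4 - 4*x^3 + 2*x^2 + 8*x + C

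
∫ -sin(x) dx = cos(x) + C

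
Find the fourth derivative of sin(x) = sin(x)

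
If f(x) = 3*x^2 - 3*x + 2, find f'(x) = 6*x - 3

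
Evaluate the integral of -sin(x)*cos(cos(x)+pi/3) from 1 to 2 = -sin(cos(1) + pi/3) + sin(cos(2) + pi/3)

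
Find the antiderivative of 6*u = 3*u^2 + C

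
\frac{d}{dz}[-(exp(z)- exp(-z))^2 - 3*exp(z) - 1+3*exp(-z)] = (-2*exp(4*z) - 3*exp(3*z) - 3*exp(z) + 2)*exp(-2*z)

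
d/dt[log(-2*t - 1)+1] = 2/(2*t + 1)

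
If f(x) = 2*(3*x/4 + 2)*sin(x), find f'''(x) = -3*x*cos(x)/2 - 9*sin(x)/2 - 4*cos(x)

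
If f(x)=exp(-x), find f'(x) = -exp(-x)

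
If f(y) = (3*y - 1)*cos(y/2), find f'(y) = -3*y*sin(y/2)/2 + sin(y/2)/2 + 3*cos(y/2)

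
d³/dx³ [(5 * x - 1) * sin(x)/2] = -5*x*cos(x)/2 - 15*sin(x)/2 + cos(x)/2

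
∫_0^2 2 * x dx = 4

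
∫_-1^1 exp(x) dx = E - exp(-1)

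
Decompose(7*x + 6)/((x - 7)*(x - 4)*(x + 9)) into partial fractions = -57/(208*(x + 9)) - 34/(39*(x - 4)) + 55/(48*(x - 7))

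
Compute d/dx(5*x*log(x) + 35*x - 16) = 5*log(x) + 40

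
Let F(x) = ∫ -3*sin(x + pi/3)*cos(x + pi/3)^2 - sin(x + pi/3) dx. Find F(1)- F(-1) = -7*sqrt(3)*sin(1)/4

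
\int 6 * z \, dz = 3*z^2 + C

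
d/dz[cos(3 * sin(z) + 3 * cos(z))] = -3*sqrt(2)*sin(3*sqrt(2)*sin(z + pi/4))*cos(z + pi/4)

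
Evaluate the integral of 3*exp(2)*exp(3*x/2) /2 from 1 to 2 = -exp(7/2) + exp(5)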